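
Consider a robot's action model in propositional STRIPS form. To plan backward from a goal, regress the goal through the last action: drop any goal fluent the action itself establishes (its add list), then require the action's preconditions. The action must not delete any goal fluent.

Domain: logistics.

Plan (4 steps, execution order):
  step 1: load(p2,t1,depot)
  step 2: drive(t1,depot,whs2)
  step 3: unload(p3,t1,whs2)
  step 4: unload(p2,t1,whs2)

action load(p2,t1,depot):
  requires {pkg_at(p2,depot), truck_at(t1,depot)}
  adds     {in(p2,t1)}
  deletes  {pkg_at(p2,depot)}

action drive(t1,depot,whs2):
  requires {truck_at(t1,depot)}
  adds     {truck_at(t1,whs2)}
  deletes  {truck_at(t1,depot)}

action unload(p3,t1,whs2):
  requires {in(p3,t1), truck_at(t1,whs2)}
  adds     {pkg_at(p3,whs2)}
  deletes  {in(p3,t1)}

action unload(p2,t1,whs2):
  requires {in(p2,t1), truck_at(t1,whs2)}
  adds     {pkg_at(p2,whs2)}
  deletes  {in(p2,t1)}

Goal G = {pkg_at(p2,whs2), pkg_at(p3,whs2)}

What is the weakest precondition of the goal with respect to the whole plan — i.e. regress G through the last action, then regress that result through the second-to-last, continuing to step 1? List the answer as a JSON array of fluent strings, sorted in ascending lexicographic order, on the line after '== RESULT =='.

Regress step by step:
  through step 4 (unload(p2,t1,whs2)): drop {pkg_at(p2,whs2)}, keep {pkg_at(p3,whs2)}, require {in(p2,t1), truck_at(t1,whs2)}
    → {in(p2,t1), pkg_at(p3,whs2), truck_at(t1,whs2)}
  through step 3 (unload(p3,t1,whs2)): drop {pkg_at(p3,whs2)}, keep {in(p2,t1), truck_at(t1,whs2)}, require {in(p3,t1), truck_at(t1,whs2)}
    → {in(p2,t1), in(p3,t1), truck_at(t1,whs2)}
  through step 2 (drive(t1,depot,whs2)): drop {truck_at(t1,whs2)}, keep {in(p2,t1), in(p3,t1)}, require {truck_at(t1,depot)}
    → {in(p2,t1), in(p3,t1), truck_at(t1,depot)}
  through step 1 (load(p2,t1,depot)): drop {in(p2,t1)}, keep {in(p3,t1), truck_at(t1,depot)}, require {pkg_at(p2,depot), truck_at(t1,depot)}
    → {in(p3,t1), pkg_at(p2,depot), truck_at(t1,depot)}

== RESULT ==
["in(p3,t1)", "pkg_at(p2,depot)", "truck_at(t1,depot)"]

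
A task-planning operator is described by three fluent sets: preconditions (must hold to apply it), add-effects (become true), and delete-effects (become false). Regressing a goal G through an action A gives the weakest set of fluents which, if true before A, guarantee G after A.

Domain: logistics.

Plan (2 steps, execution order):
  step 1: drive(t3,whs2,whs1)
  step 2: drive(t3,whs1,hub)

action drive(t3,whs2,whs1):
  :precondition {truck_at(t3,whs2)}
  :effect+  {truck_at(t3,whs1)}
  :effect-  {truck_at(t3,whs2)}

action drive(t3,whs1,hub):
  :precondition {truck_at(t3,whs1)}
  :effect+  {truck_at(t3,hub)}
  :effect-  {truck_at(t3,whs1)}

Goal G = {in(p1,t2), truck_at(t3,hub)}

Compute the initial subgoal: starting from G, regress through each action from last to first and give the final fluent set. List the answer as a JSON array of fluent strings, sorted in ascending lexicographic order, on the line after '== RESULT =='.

Regress step by step:
  through step 2 (drive(t3,whs1,hub)): drop {truck_at(t3,hub)}, keep {in(p1,t2)}, require {truck_at(t3,whs1)}
    → {in(p1,t2), truck_at(t3,whs1)}
  through step 1 (drive(t3,whs2,whs1)): drop {truck_at(t3,whs1)}, keep {in(p1,t2)}, require {truck_at(t3,whs2)}
    → {in(p1,t2), truck_at(t3,whs2)}

== RESULT ==
["in(p1,t2)", "truck_at(t3,whs2)"]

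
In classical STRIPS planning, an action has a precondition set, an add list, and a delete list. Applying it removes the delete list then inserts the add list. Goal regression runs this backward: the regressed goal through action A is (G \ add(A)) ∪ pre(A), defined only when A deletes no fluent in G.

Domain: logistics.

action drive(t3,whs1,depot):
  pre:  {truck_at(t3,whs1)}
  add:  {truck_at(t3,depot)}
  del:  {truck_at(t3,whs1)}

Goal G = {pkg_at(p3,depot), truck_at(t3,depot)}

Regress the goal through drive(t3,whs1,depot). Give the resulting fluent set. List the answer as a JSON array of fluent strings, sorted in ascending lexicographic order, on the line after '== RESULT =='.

Regress:
  G ∩ del = {}  (empty — regression defined)
  G \ add = {pkg_at(p3,depot), truck_at(t3,depot)} \ {truck_at(t3,depot)} = {pkg_at(p3,depot)}
  ∪ pre   = {pkg_at(p3,depot)} ∪ {truck_at(t3,whs1)}
          = {pkg_at(p3,depot), truck_at(t3,whs1)}

== RESULT ==
["pkg_at(p3,depot)", "truck_at(t3,whs1)"]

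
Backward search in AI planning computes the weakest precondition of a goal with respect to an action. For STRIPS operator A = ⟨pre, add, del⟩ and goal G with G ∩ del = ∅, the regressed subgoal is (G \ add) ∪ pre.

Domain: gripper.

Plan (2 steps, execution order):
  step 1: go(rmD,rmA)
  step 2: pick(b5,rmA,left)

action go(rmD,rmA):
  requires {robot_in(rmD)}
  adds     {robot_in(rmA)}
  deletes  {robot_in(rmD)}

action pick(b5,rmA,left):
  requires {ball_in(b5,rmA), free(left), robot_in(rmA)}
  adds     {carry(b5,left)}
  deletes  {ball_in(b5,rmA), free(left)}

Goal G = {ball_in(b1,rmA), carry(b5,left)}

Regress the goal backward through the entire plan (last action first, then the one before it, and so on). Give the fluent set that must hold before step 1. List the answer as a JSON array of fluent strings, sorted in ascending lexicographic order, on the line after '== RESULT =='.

Regress step by step:
  through step 2 (pick(b5,rmA,left)): drop {carry(b5,left)}, keep {ball_in(b1,rmA)}, require {ball_in(b5,rmA), free(left), robot_in(rmA)}
    → {ball_in(b1,rmA), ball_in(b5,rmA), free(left), robot_in(rmA)}
  through step 1 (go(rmD,rmA)): drop {robot_in(rmA)}, keep {ball_in(b1,rmA), ball_in(b5,rmA), free(left)}, require {robot_in(rmD)}
    → {ball_in(b1,rmA), ball_in(b5,rmA), free(left), robot_in(rmD)}

== RESULT ==
["ball_in(b1,rmA)", "ball_in(b5,rmA)", "free(left)", "robot_in(rmD)"]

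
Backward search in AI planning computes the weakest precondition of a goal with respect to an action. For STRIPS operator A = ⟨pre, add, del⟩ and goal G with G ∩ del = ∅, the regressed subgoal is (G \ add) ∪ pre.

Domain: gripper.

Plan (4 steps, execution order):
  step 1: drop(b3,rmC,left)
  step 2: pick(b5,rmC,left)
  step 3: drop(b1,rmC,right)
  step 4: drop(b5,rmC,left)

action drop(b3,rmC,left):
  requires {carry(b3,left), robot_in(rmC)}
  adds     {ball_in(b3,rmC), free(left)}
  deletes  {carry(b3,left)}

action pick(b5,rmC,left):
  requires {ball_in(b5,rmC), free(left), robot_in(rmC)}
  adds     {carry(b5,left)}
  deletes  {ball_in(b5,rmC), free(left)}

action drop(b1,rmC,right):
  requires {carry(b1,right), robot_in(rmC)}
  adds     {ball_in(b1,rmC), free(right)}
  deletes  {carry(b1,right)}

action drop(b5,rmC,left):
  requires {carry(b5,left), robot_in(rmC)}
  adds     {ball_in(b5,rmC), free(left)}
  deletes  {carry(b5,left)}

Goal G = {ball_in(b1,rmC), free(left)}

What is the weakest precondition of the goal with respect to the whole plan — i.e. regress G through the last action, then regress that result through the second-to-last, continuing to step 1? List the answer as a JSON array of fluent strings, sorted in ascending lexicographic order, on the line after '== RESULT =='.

Regress step by step:
  through step 4 (drop(b5,rmC,left)): drop {free(left)}, keep {ball_in(b1,rmC)}, require {carry(b5,left), robot_in(rmC)}
    → {ball_in(b1,rmC), carry(b5,left), robot_in(rmC)}
  through step 3 (drop(b1,rmC,right)): drop {ball_in(b1,rmC)}, keep {carry(b5,left), robot_in(rmC)}, require {carry(b1,right), robot_in(rmC)}
    → {carry(b1,right), carry(b5,left), robot_in(rmC)}
  through step 2 (pick(b5,rmC,left)): drop {carry(b5,left)}, keep {carry(b1,right), robot_in(rmC)}, require {ball_in(b5,rmC), free(left), robot_in(rmC)}
    → {ball_in(b5,rmC), carry(b1,right), free(left), robot_in(rmC)}
  through step 1 (drop(b3,rmC,left)): drop {free(left)}, keep {ball_in(b5,rmC), carry(b1,right), robot_in(rmC)}, require {carry(b3,left), robot_in(rmC)}
    → {ball_in(b5,rmC), carry(b1,right), carry(b3,left), robot_in(rmC)}

== RESULT ==
["ball_in(b5,rmC)", "carry(b1,right)", "carry(b3,left)", "robot_in(rmC)"]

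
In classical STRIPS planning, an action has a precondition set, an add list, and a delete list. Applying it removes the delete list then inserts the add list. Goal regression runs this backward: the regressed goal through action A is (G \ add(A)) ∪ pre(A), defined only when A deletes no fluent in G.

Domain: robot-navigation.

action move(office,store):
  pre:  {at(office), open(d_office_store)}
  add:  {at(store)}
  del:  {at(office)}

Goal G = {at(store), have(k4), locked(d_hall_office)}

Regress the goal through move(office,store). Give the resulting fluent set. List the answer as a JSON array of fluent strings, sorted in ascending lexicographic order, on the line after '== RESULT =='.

Compute (G \ add) ∪ pre:
  G ∩ del = {}  (empty — regression defined)
  G \ add = {at(store), have(k4), locked(d_hall_office)} \ {at(store)} = {have(k4), locked(d_hall_office)}
  ∪ pre   = {have(k4), locked(d_hall_office)} ∪ {at(office), open(d_office_store)}
          = {at(office), have(k4), locked(d_hall_office), open(d_office_store)}

== RESULT ==
["at(office)", "have(k4)", "locked(d_hall_office)", "open(d_office_store)"]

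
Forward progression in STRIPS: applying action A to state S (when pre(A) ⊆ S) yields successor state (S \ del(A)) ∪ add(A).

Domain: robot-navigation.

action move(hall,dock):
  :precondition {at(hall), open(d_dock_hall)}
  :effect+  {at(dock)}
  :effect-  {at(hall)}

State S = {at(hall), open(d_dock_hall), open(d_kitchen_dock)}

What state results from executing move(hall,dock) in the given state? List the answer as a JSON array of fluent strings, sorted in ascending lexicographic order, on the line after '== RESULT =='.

Compute (S \ del) ∪ add:
  pre ⊆ S: {at(hall), open(d_dock_hall)} ⊆ S  — applicable
  S \ del = {open(d_dock_hall), open(d_kitchen_dock)}
  ∪ add   = {at(dock), open(d_dock_hall), open(d_kitchen_dock)}

== RESULT ==
["at(dock)", "open(d_dock_hall)", "open(d_kitchen_dock)"]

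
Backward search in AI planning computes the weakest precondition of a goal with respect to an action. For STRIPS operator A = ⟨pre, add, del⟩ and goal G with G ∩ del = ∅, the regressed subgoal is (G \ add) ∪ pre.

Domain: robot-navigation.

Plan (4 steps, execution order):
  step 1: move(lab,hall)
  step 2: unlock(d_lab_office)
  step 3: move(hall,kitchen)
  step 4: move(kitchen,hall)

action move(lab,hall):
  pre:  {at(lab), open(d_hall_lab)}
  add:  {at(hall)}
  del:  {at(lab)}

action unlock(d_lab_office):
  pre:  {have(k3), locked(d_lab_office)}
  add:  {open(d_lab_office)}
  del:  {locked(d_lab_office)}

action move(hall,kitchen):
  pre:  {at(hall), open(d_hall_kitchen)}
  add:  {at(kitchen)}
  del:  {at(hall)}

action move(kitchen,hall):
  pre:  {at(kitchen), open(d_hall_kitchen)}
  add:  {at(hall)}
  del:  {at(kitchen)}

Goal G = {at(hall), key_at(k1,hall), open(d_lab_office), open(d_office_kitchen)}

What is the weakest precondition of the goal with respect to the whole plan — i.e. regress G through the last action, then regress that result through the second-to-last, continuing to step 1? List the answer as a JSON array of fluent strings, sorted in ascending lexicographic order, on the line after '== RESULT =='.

Work backward from the goal:
  through step 4 (move(kitchen,hall)): drop {at(hall)}, keep {key_at(k1,hall), open(d_lab_office), open(d_office_kitchen)}, require {at(kitchen), open(d_hall_kitchen)}
    → {at(kitchen), key_at(k1,hall), open(d_hall_kitchen), open(d_lab_office), open(d_office_kitchen)}
  through step 3 (move(hall,kitchen)): drop {at(kitchen)}, keep {key_at(k1,hall), open(d_hall_kitchen), open(d_lab_office), open(d_office_kitchen)}, require {at(hall), open(d_hall_kitchen)}
    → {at(hall), key_at(k1,hall), open(d_hall_kitchen), open(d_lab_office), open(d_office_kitchen)}
  through step 2 (unlock(d_lab_office)): drop {open(d_lab_office)}, keep {at(hall), key_at(k1,hall), open(d_hall_kitchen), open(d_office_kitchen)}, require {have(k3), locked(d_lab_office)}
    → {at(hall), have(k3), key_at(k1,hall), locked(d_lab_office), open(d_hall_kitchen), open(d_office_kitchen)}
  through step 1 (move(lab,hall)): drop {at(hall)}, keep {have(k3), key_at(k1,hall), locked(d_lab_office), open(d_hall_kitchen), open(d_office_kitchen)}, require {at(lab), open(d_hall_lab)}
    → {at(lab), have(k3), key_at(k1,hall), locked(d_lab_office), open(d_hall_kitchen), open(d_hall_lab), open(d_office_kitchen)}

== RESULT ==
["at(lab)", "have(k3)", "key_at(k1,hall)", "locked(d_lab_office)", "open(d_hall_kitchen)", "open(d_hall_lab)", "open(d_office_kitchen)"]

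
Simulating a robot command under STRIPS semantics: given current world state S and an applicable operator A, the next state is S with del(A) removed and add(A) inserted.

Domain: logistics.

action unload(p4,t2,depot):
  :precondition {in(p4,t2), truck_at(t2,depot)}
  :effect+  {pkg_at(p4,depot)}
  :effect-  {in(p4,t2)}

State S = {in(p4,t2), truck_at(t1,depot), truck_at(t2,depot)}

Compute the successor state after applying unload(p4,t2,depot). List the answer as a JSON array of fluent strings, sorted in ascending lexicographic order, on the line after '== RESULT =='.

Compute (S \ del) ∪ add:
  pre ⊆ S: {in(p4,t2), truck_at(t2,depot)} ⊆ S  — applicable
  S \ del = {truck_at(t1,depot), truck_at(t2,depot)}
  ∪ add   = {pkg_at(p4,depot), truck_at(t1,depot), truck_at(t2,depot)}

== RESULT ==
["pkg_at(p4,depot)", "truck_at(t1,depot)", "truck_at(t2,depot)"]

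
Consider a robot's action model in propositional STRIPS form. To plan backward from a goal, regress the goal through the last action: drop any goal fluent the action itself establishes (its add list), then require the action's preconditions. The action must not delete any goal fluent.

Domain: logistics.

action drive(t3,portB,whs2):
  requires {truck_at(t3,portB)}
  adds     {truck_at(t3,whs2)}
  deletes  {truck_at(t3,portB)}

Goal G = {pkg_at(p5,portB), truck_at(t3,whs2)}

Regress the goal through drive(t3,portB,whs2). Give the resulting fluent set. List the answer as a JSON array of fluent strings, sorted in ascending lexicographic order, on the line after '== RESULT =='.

Compute (G \ add) ∪ pre:
  G ∩ del = {}  (empty — regression defined)
  G \ add = {pkg_at(p5,portB), truck_at(t3,whs2)} \ {truck_at(t3,whs2)} = {pkg_at(p5,portB)}
  ∪ pre   = {pkg_at(p5,portB)} ∪ {truck_at(t3,portB)}
          = {pkg_at(p5,portB), truck_at(t3,portB)}

== RESULT ==
["pkg_at(p5,portB)", "truck_at(t3,portB)"]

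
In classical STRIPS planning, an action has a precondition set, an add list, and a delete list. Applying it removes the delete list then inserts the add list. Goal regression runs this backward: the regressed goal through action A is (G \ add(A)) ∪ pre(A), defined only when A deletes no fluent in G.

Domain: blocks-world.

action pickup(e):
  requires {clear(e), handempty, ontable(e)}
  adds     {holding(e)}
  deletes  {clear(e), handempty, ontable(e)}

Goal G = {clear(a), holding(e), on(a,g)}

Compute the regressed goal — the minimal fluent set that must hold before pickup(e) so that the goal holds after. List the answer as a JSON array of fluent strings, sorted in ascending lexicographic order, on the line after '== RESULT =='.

Compute (G \ add) ∪ pre:
  G ∩ del = {}  (empty — regression defined)
  G \ add = {clear(a), holding(e), on(a,g)} \ {holding(e)} = {clear(a), on(a,g)}
  ∪ pre   = {clear(a), on(a,g)} ∪ {clear(e), handempty, ontable(e)}
          = {clear(a), clear(e), handempty, on(a,g), ontable(e)}

== RESULT ==
["clear(a)", "clear(e)", "handempty", "on(a,g)", "ontable(e)"]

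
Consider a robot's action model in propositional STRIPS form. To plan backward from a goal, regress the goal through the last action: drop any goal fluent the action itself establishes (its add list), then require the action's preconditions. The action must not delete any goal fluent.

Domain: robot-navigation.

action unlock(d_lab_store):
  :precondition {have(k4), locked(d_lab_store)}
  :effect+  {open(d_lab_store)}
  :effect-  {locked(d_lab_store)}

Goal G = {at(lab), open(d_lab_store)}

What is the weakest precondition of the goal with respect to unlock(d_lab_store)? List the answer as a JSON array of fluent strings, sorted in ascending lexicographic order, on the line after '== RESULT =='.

Regress:
  G ∩ del = {}  (empty — regression defined)
  G \ add = {at(lab), open(d_lab_store)} \ {open(d_lab_store)} = {at(lab)}
  ∪ pre   = {at(lab)} ∪ {have(k4), locked(d_lab_store)}
          = {at(lab), have(k4), locked(d_lab_store)}

== RESULT ==
["at(lab)", "have(k4)", "locked(d_lab_store)"]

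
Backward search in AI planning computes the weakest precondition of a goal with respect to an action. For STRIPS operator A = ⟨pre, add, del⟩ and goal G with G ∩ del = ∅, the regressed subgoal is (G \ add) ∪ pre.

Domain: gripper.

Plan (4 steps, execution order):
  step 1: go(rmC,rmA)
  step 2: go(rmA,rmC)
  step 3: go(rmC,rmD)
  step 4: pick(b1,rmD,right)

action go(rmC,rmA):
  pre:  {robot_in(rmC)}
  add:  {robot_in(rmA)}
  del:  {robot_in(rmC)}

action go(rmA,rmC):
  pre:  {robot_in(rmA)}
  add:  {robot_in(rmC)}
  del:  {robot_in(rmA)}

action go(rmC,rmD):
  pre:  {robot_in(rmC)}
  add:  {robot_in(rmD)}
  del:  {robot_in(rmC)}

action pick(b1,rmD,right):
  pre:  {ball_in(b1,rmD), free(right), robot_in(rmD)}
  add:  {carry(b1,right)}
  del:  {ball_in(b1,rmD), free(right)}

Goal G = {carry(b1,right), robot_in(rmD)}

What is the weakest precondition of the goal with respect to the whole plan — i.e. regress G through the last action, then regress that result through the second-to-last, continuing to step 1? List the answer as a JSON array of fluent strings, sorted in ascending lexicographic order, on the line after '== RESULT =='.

Regress step by step:
  through step 4 (pick(b1,rmD,right)): drop {carry(b1,right)}, keep {robot_in(rmD)}, require {ball_in(b1,rmD), free(right), robot_in(rmD)}
    → {ball_in(b1,rmD), free(right), robot_in(rmD)}
  through step 3 (go(rmC,rmD)): drop {robot_in(rmD)}, keep {ball_in(b1,rmD), free(right)}, require {robot_in(rmC)}
    → {ball_in(b1,rmD), free(right), robot_in(rmC)}
  through step 2 (go(rmA,rmC)): drop {robot_in(rmC)}, keep {ball_in(b1,rmD), free(right)}, require {robot_in(rmA)}
    → {ball_in(b1,rmD), free(right), robot_in(rmA)}
  through step 1 (go(rmC,rmA)): drop {robot_in(rmA)}, keep {ball_in(b1,rmD), free(right)}, require {robot_in(rmC)}
    → {ball_in(b1,rmD), free(right), robot_in(rmC)}

== RESULT ==
["ball_in(b1,rmD)", "free(right)", "robot_in(rmC)"]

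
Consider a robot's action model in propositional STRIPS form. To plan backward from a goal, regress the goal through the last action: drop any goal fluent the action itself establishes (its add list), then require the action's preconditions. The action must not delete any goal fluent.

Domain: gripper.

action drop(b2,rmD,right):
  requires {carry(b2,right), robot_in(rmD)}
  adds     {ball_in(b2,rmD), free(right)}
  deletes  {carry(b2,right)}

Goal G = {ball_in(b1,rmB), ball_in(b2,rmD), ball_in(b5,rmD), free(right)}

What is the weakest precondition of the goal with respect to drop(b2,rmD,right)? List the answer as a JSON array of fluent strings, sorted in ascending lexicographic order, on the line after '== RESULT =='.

Compute (G \ add) ∪ pre:
  G ∩ del = {}  (empty — regression defined)
  G \ add = {ball_in(b1,rmB), ball_in(b2,rmD), ball_in(b5,rmD), free(right)} \ {ball_in(b2,rmD), free(right)} = {ball_in(b1,rmB), ball_in(b5,rmD)}
  ∪ pre   = {ball_in(b1,rmB), ball_in(b5,rmD)} ∪ {carry(b2,right), robot_in(rmD)}
          = {ball_in(b1,rmB), ball_in(b5,rmD), carry(b2,right), robot_in(rmD)}

== RESULT ==
["ball_in(b1,rmB)", "ball_in(b5,rmD)", "carry(b2,right)", "robot_in(rmD)"]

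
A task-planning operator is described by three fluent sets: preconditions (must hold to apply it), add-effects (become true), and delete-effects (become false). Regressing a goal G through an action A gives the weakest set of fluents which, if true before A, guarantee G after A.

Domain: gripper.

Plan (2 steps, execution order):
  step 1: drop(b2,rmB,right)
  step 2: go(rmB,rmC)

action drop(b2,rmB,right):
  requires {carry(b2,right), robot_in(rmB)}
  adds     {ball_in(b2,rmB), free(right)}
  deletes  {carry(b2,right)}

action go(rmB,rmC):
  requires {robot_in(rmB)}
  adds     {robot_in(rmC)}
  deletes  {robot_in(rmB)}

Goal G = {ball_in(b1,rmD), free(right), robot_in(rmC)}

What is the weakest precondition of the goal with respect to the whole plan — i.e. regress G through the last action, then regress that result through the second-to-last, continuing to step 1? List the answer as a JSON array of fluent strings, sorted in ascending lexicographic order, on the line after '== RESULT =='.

Work backward from the goal:
  through step 2 (go(rmB,rmC)): drop {robot_in(rmC)}, keep {ball_in(b1,rmD), free(right)}, require {robot_in(rmB)}
    → {ball_in(b1,rmD), free(right), robot_in(rmB)}
  through step 1 (drop(b2,rmB,right)): drop {free(right)}, keep {ball_in(b1,rmD), robot_in(rmB)}, require {carry(b2,right), robot_in(rmB)}
    → {ball_in(b1,rmD), carry(b2,right), robot_in(rmB)}

== RESULT ==
["ball_in(b1,rmD)", "carry(b2,right)", "robot_in(rmB)"]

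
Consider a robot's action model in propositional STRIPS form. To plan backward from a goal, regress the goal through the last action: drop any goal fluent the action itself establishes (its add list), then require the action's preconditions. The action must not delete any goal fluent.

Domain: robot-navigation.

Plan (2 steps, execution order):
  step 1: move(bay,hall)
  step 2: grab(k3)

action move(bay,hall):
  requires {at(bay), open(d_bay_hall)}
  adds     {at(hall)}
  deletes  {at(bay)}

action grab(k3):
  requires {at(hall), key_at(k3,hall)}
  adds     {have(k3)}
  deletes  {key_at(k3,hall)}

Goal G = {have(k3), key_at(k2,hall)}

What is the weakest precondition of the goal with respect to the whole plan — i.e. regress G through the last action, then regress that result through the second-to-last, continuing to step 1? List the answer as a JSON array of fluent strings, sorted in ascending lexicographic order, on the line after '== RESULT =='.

Work backward from the goal:
  through step 2 (grab(k3)): drop {have(k3)}, keep {key_at(k2,hall)}, require {at(hall), key_at(k3,hall)}
    → {at(hall), key_at(k2,hall), key_at(k3,hall)}
  through step 1 (move(bay,hall)): drop {at(hall)}, keep {key_at(k2,hall), key_at(k3,hall)}, require {at(bay), open(d_bay_hall)}
    → {at(bay), key_at(k2,hall), key_at(k3,hall), open(d_bay_hall)}

== RESULT ==
["at(bay)", "key_at(k2,hall)", "key_at(k3,hall)", "open(d_bay_hall)"]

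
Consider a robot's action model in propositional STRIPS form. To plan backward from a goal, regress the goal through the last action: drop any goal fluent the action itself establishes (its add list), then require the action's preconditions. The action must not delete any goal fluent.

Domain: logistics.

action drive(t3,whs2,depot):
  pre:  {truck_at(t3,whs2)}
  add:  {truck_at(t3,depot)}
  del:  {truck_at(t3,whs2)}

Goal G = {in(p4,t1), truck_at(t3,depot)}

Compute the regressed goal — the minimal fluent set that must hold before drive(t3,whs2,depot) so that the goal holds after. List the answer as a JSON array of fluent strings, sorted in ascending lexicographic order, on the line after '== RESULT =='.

Regress:
  G ∩ del = {}  (empty — regression defined)
  G \ add = {in(p4,t1), truck_at(t3,depot)} \ {truck_at(t3,depot)} = {in(p4,t1)}
  ∪ pre   = {in(p4,t1)} ∪ {truck_at(t3,whs2)}
          = {in(p4,t1), truck_at(t3,whs2)}

== RESULT ==
["in(p4,t1)", "truck_at(t3,whs2)"]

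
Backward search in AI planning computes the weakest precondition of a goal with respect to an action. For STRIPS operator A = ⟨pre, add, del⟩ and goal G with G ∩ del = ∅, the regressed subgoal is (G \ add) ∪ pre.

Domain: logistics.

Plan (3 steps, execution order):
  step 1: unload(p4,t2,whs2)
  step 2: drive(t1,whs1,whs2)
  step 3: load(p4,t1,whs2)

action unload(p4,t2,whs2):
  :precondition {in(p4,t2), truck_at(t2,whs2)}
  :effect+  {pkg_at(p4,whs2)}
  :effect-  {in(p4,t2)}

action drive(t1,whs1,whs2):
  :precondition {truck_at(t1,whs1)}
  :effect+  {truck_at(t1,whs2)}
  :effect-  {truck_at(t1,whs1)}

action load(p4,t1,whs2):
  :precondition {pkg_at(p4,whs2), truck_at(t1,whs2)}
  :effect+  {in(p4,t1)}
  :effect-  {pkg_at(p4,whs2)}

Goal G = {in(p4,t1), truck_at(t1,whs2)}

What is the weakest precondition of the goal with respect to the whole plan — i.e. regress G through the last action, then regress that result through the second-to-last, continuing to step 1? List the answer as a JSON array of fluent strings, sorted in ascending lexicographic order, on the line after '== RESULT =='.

Work backward from the goal:
  through step 3 (load(p4,t1,whs2)): drop {in(p4,t1)}, keep {truck_at(t1,whs2)}, require {pkg_at(p4,whs2), truck_at(t1,whs2)}
    → {pkg_at(p4,whs2), truck_at(t1,whs2)}
  through step 2 (drive(t1,whs1,whs2)): drop {truck_at(t1,whs2)}, keep {pkg_at(p4,whs2)}, require {truck_at(t1,whs1)}
    → {pkg_at(p4,whs2), truck_at(t1,whs1)}
  through step 1 (unload(p4,t2,whs2)): drop {pkg_at(p4,whs2)}, keep {truck_at(t1,whs1)}, require {in(p4,t2), truck_at(t2,whs2)}
    → {in(p4,t2), truck_at(t1,whs1), truck_at(t2,whs2)}

== RESULT ==
["in(p4,t2)", "truck_at(t1,whs1)", "truck_at(t2,whs2)"]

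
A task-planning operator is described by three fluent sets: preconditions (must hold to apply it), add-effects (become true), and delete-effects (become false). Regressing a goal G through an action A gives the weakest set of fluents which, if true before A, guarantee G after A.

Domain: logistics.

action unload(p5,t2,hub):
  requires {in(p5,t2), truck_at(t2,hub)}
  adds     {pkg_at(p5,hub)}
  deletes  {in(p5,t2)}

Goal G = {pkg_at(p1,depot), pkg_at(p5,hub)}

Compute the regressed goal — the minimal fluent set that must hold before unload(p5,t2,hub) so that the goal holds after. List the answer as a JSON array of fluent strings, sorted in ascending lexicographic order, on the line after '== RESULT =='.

Regress:
  G ∩ del = {}  (empty — regression defined)
  G \ add = {pkg_at(p1,depot), pkg_at(p5,hub)} \ {pkg_at(p5,hub)} = {pkg_at(p1,depot)}
  ∪ pre   = {pkg_at(p1,depot)} ∪ {in(p5,t2), truck_at(t2,hub)}
          = {in(p5,t2), pkg_at(p1,depot), truck_at(t2,hub)}

== RESULT ==
["in(p5,t2)", "pkg_at(p1,depot)", "truck_at(t2,hub)"]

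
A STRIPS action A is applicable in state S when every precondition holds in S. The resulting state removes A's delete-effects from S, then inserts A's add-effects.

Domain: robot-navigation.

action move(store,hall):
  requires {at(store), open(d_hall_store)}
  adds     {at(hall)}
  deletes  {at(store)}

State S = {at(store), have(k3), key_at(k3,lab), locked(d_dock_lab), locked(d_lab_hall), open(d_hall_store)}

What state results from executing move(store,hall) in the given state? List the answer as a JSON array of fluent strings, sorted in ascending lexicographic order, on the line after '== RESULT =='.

Progress:
  pre ⊆ S: {at(store), open(d_hall_store)} ⊆ S  — applicable
  S \ del = {have(k3), key_at(k3,lab), locked(d_dock_lab), locked(d_lab_hall), open(d_hall_store)}
  ∪ add   = {at(hall), have(k3), key_at(k3,lab), locked(d_dock_lab), locked(d_lab_hall), open(d_hall_store)}

== RESULT ==
["at(hall)", "have(k3)", "key_at(k3,lab)", "locked(d_dock_lab)", "locked(d_lab_hall)", "open(d_hall_store)"]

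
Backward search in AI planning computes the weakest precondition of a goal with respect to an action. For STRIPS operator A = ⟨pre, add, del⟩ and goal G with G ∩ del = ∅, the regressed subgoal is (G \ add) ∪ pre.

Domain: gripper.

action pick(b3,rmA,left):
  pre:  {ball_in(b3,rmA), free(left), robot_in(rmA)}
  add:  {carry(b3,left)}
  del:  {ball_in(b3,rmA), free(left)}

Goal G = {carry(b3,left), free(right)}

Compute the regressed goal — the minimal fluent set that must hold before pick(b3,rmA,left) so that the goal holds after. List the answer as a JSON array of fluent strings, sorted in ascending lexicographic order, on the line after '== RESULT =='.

Compute (G \ add) ∪ pre:
  G ∩ del = {}  (empty — regression defined)
  G \ add = {carry(b3,left), free(right)} \ {carry(b3,left)} = {free(right)}
  ∪ pre   = {free(right)} ∪ {ball_in(b3,rmA), free(left), robot_in(rmA)}
          = {ball_in(b3,rmA), free(left), free(right), robot_in(rmA)}

== RESULT ==
["ball_in(b3,rmA)", "free(left)", "free(right)", "robot_in(rmA)"]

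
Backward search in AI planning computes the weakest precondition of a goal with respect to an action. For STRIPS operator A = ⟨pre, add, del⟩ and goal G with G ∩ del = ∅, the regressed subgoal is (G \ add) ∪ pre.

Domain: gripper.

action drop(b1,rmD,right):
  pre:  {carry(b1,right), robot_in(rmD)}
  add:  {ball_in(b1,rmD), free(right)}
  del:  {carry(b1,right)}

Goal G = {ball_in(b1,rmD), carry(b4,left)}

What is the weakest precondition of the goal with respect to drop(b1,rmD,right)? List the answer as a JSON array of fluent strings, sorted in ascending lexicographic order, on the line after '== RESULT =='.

Compute (G \ add) ∪ pre:
  G ∩ del = {}  (empty — regression defined)
  G \ add = {ball_in(b1,rmD), carry(b4,left)} \ {ball_in(b1,rmD), free(right)} = {carry(b4,left)}
  ∪ pre   = {carry(b4,left)} ∪ {carry(b1,right), robot_in(rmD)}
          = {carry(b1,right), carry(b4,left), robot_in(rmD)}

== RESULT ==
["carry(b1,right)", "carry(b4,left)", "robot_in(rmD)"]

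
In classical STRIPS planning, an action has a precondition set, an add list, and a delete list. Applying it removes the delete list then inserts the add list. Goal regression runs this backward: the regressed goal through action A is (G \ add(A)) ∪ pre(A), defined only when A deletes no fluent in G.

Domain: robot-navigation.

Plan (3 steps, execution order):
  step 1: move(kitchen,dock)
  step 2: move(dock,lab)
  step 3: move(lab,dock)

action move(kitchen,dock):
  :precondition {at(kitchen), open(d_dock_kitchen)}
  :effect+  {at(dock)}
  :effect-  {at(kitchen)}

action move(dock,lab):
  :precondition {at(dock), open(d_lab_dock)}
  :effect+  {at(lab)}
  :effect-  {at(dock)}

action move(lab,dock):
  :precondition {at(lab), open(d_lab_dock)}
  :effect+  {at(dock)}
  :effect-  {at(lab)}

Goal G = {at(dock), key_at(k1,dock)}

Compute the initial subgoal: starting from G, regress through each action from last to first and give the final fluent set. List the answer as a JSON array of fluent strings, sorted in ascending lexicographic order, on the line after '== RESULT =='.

Work backward from the goal:
  through step 3 (move(lab,dock)): drop {at(dock)}, keep {key_at(k1,dock)}, require {at(lab), open(d_lab_dock)}
    → {at(lab), key_at(k1,dock), open(d_lab_dock)}
  through step 2 (move(dock,lab)): drop {at(lab)}, keep {key_at(k1,dock), open(d_lab_dock)}, require {at(dock), open(d_lab_dock)}
    → {at(dock), key_at(k1,dock), open(d_lab_dock)}
  through step 1 (move(kitchen,dock)): drop {at(dock)}, keep {key_at(k1,dock), open(d_lab_dock)}, require {at(kitchen), open(d_dock_kitchen)}
    → {at(kitchen), key_at(k1,dock), open(d_dock_kitchen), open(d_lab_dock)}

== RESULT ==
["at(kitchen)", "key_at(k1,dock)", "open(d_dock_kitchen)", "open(d_lab_dock)"]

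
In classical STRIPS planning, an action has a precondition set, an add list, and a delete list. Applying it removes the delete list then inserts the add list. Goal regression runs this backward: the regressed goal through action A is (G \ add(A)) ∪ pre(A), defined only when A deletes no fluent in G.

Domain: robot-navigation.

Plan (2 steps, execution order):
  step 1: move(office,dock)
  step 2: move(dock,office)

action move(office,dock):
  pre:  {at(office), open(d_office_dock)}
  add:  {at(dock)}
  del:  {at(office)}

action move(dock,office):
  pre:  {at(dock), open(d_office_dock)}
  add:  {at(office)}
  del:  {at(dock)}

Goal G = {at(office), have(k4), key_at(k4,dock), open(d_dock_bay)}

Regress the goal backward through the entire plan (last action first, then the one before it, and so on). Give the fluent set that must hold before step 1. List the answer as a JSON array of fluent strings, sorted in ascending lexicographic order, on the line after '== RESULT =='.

Regress step by step:
  through step 2 (move(dock,office)): drop {at(office)}, keep {have(k4), key_at(k4,dock), open(d_dock_bay)}, require {at(dock), open(d_office_dock)}
    → {at(dock), have(k4), key_at(k4,dock), open(d_dock_bay), open(d_office_dock)}
  through step 1 (move(office,dock)): drop {at(dock)}, keep {have(k4), key_at(k4,dock), open(d_dock_bay), open(d_office_dock)}, require {at(office), open(d_office_dock)}
    → {at(office), have(k4), key_at(k4,dock), open(d_dock_bay), open(d_office_dock)}

== RESULT ==
["at(office)", "have(k4)", "key_at(k4,dock)", "open(d_dock_bay)", "open(d_office_dock)"]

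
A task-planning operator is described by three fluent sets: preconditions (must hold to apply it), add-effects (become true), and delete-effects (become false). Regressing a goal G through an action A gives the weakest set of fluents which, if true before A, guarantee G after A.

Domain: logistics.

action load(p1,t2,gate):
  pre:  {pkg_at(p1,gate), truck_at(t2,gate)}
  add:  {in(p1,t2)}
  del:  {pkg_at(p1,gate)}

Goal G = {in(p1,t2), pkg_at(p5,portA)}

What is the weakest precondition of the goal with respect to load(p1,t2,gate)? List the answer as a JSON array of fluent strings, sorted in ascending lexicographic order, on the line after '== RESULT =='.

Regress:
  G ∩ del = {}  (empty — regression defined)
  G \ add = {in(p1,t2), pkg_at(p5,portA)} \ {in(p1,t2)} = {pkg_at(p5,portA)}
  ∪ pre   = {pkg_at(p5,portA)} ∪ {pkg_at(p1,gate), truck_at(t2,gate)}
          = {pkg_at(p1,gate), pkg_at(p5,portA), truck_at(t2,gate)}

== RESULT ==
["pkg_at(p1,gate)", "pkg_at(p5,portA)", "truck_at(t2,gate)"]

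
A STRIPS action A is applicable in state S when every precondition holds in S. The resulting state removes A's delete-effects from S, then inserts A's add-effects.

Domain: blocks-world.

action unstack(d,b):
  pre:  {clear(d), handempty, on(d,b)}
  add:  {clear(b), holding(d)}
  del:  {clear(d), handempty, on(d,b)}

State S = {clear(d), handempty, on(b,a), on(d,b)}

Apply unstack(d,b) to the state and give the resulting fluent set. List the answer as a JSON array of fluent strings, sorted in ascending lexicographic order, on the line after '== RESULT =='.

Progress:
  pre ⊆ S: {clear(d), handempty, on(d,b)} ⊆ S  — applicable
  S \ del = {on(b,a)}
  ∪ add   = {clear(b), holding(d), on(b,a)}

== RESULT ==
["clear(b)", "holding(d)", "on(b,a)"]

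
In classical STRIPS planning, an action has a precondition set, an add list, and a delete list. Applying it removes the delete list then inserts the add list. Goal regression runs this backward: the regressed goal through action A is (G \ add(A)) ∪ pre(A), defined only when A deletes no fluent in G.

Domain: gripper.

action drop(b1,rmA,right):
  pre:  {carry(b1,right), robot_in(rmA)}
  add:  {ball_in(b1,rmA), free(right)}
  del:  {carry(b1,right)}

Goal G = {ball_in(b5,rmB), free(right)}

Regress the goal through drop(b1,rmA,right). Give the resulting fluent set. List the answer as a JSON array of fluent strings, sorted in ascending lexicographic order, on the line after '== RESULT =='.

Regress:
  G ∩ del = {}  (empty — regression defined)
  G \ add = {ball_in(b5,rmB), free(right)} \ {ball_in(b1,rmA), free(right)} = {ball_in(b5,rmB)}
  ∪ pre   = {ball_in(b5,rmB)} ∪ {carry(b1,right), robot_in(rmA)}
          = {ball_in(b5,rmB), carry(b1,right), robot_in(rmA)}

== RESULT ==
["ball_in(b5,rmB)", "carry(b1,right)", "robot_in(rmA)"]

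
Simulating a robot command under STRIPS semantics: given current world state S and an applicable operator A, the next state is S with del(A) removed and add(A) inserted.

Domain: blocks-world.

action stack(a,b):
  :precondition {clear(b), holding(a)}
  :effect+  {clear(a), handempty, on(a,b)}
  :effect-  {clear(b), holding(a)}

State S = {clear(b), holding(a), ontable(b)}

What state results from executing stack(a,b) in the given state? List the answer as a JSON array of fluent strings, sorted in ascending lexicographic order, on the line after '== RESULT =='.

Compute (S \ del) ∪ add:
  pre ⊆ S: {clear(b), holding(a)} ⊆ S  — applicable
  S \ del = {ontable(b)}
  ∪ add   = {clear(a), handempty, on(a,b), ontable(b)}

== RESULT ==
["clear(a)", "handempty", "on(a,b)", "ontable(b)"]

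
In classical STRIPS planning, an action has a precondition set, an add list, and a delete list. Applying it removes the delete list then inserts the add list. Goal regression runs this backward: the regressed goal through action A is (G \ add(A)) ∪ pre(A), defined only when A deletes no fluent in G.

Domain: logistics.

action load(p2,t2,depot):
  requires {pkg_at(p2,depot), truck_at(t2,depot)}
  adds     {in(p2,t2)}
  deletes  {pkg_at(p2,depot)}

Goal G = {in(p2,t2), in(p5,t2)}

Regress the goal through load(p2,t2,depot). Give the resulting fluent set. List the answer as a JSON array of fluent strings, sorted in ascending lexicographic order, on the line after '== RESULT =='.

Regress:
  G ∩ del = {}  (empty — regression defined)
  G \ add = {in(p2,t2), in(p5,t2)} \ {in(p2,t2)} = {in(p5,t2)}
  ∪ pre   = {in(p5,t2)} ∪ {pkg_at(p2,depot), truck_at(t2,depot)}
          = {in(p5,t2), pkg_at(p2,depot), truck_at(t2,depot)}

== RESULT ==
["in(p5,t2)", "pkg_at(p2,depot)", "truck_at(t2,depot)"]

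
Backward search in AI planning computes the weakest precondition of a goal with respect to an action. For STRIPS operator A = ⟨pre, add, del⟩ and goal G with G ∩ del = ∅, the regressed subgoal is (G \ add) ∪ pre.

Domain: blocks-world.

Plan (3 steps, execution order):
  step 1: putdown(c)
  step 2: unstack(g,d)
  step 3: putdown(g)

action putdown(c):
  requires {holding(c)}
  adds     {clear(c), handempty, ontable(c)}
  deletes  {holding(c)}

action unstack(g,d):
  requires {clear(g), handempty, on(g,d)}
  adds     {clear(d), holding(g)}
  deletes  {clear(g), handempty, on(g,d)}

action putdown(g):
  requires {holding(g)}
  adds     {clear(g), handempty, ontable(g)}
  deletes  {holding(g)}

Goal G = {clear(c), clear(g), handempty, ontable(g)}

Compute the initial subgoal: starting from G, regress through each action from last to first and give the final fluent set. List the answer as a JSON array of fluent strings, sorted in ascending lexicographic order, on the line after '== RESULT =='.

Work backward from the goal:
  through step 3 (putdown(g)): drop {clear(g), handempty, ontable(g)}, keep {clear(c)}, require {holding(g)}
    → {clear(c), holding(g)}
  through step 2 (unstack(g,d)): drop {holding(g)}, keep {clear(c)}, require {clear(g), handempty, on(g,d)}
    → {clear(c), clear(g), handempty, on(g,d)}
  through step 1 (putdown(c)): drop {clear(c), handempty}, keep {clear(g), on(g,d)}, require {holding(c)}
    → {clear(g), holding(c), on(g,d)}

== RESULT ==
["clear(g)", "holding(c)", "on(g,d)"]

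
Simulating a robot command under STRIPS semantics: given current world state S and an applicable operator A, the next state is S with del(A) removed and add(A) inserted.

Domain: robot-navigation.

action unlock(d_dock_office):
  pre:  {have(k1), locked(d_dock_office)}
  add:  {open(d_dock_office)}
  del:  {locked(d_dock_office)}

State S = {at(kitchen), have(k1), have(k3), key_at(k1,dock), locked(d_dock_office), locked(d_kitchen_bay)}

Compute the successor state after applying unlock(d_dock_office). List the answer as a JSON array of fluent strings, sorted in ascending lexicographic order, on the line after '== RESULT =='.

Progress:
  pre ⊆ S: {have(k1), locked(d_dock_office)} ⊆ S  — applicable
  S \ del = {at(kitchen), have(k1), have(k3), key_at(k1,dock), locked(d_kitchen_bay)}
  ∪ add   = {at(kitchen), have(k1), have(k3), key_at(k1,dock), locked(d_kitchen_bay), open(d_dock_office)}

== RESULT ==
["at(kitchen)", "have(k1)", "have(k3)", "key_at(k1,dock)", "locked(d_kitchen_bay)", "open(d_dock_office)"]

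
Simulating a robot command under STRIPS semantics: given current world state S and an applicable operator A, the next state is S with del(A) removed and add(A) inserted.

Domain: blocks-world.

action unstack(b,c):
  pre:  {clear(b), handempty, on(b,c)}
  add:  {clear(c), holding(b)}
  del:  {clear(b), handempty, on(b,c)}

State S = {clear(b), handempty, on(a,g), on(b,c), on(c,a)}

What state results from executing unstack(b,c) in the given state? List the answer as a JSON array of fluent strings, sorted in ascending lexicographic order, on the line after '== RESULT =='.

Progress:
  pre ⊆ S: {clear(b), handempty, on(b,c)} ⊆ S  — applicable
  S \ del = {on(a,g), on(c,a)}
  ∪ add   = {clear(c), holding(b), on(a,g), on(c,a)}

== RESULT ==
["clear(c)", "holding(b)", "on(a,g)", "on(c,a)"]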